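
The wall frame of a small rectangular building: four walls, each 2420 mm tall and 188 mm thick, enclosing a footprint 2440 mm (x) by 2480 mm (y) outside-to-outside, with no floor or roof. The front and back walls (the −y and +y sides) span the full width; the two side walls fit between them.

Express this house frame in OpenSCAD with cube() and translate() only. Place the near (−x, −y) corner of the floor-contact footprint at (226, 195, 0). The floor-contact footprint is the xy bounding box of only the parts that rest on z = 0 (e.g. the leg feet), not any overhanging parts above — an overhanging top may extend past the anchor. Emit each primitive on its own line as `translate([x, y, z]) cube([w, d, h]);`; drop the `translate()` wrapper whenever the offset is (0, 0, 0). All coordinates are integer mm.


translate([226, 195, 0]) cube([2440, 188, 2420]);
translate([226, 2487, 0]) cube([2440, 188, 2420]);
translate([226, 383, 0]) cube([188, 2104, 2420]);
translate([2478, 383, 0]) cube([188, 2104, 2420]);


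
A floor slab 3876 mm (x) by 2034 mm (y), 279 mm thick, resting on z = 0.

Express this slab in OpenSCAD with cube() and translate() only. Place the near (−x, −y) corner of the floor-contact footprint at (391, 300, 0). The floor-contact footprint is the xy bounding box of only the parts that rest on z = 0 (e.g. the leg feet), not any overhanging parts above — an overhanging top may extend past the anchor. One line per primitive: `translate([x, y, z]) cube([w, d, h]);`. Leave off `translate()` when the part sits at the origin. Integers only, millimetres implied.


translate([391, 300, 0]) cube([3876, 2034, 279]);


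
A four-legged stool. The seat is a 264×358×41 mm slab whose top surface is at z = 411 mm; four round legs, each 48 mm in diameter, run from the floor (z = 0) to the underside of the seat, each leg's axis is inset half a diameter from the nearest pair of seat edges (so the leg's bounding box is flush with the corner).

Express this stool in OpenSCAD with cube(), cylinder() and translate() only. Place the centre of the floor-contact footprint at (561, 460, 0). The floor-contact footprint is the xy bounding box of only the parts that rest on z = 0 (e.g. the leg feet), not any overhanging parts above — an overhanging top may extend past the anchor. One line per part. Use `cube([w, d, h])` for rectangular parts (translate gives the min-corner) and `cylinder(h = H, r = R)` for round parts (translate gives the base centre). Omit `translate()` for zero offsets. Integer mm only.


translate([429, 281, 370]) cube([264, 358, 41]);
translate([453, 305, 0]) cylinder(h = 370, r = 24);
translate([669, 305, 0]) cylinder(h = 370, r = 24);
translate([453, 615, 0]) cylinder(h = 370, r = 24);
translate([669, 615, 0]) cylinder(h = 370, r = 24);


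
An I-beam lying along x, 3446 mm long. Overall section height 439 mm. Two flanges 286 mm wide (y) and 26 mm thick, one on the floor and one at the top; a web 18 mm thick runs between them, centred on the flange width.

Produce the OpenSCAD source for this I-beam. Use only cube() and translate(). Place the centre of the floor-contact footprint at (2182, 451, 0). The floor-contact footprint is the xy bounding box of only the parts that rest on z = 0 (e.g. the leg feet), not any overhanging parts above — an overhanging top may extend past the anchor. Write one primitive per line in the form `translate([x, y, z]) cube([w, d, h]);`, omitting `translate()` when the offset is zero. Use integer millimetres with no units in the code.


translate([459, 308, 0]) cube([3446, 286, 26]);
translate([459, 442, 26]) cube([3446, 18, 387]);
translate([459, 308, 413]) cube([3446, 286, 26]);


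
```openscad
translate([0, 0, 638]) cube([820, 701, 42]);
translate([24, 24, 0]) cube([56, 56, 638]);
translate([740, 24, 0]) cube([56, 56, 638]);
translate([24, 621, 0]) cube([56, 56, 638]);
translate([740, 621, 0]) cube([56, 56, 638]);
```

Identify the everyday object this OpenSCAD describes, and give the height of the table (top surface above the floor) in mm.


A table. The table height is 680 mm.

A 820×701×42 slab sits at z = 638 on four 56 mm square posts — a table. The top surface is at 638 + 42 = 680 mm.


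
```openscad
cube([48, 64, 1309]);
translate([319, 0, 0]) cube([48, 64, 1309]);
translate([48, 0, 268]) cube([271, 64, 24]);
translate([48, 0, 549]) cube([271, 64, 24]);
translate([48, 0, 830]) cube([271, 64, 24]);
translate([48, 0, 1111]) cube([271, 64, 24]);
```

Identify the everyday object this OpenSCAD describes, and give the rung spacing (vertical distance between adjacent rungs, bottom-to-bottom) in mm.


A ladder. The rung spacing is 281 mm.

Two tall 48×64 posts with 4 short bars between them — a ladder. Adjacent rungs sit at z = 268 and z = 549, so the spacing is 549 − 268 = 281 mm.


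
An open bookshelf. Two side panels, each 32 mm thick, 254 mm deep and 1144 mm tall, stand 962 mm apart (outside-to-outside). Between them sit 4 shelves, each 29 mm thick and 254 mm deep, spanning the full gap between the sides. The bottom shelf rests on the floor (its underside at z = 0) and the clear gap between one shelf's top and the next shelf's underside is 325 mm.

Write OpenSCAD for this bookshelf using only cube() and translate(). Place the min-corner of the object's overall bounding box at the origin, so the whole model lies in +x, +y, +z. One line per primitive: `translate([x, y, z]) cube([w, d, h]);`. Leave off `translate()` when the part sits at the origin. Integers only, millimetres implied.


cube([32, 254, 1144]);
translate([930, 0, 0]) cube([32, 254, 1144]);
translate([32, 0, 0]) cube([898, 254, 29]);
translate([32, 0, 354]) cube([898, 254, 29]);
translate([32, 0, 708]) cube([898, 254, 29]);
translate([32, 0, 1062]) cube([898, 254, 29]);


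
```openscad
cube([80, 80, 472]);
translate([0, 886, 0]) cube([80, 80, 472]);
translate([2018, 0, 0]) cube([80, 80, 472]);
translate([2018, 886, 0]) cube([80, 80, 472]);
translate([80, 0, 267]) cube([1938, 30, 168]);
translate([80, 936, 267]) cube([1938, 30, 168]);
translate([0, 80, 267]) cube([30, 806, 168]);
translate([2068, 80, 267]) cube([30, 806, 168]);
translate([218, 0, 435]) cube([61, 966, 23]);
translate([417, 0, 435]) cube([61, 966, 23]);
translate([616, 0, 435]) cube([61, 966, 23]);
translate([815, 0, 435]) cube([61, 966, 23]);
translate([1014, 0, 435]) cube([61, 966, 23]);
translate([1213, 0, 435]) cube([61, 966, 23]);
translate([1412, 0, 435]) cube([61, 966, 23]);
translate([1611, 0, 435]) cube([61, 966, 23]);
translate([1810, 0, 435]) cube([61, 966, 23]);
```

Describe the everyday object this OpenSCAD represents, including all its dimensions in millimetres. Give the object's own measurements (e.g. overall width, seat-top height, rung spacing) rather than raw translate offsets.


A bed frame 2098 mm long (x) by 966 mm wide (y). Four 80×80 mm corner posts, 472 mm tall, at the corners of the footprint. Four rails of 30 mm thickness and 168 mm height run between adjacent posts with their undersides at z = 267 mm, their outer faces flush with the outside of the frame (the two x-running rails run between the posts' inner faces; the two y-running rails run between the posts' inner faces). 9 slats, each 61 mm wide (x) and 23 mm thick, lie across the top of the two x-running rails, running the full 966 mm width of the frame in y; along x they sit between the end posts with a 138 mm gap after the −x posts and between neighbouring slats, leaving 147 mm before the +x posts.


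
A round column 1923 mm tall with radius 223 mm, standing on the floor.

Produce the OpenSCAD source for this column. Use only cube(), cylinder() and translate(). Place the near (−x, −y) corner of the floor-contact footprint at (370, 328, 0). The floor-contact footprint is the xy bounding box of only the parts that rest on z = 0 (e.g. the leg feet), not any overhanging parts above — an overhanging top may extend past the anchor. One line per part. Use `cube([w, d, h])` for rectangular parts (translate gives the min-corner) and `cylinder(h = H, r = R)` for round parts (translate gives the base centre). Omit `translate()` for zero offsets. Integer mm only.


translate([593, 551, 0]) cylinder(h = 1923, r = 223);


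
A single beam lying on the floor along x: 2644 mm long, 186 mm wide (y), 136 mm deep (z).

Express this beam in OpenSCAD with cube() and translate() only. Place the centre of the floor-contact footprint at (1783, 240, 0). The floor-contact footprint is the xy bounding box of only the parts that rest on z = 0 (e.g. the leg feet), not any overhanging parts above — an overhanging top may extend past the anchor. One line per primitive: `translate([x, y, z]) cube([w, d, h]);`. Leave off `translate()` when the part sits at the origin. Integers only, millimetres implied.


translate([461, 147, 0]) cube([2644, 186, 136]);


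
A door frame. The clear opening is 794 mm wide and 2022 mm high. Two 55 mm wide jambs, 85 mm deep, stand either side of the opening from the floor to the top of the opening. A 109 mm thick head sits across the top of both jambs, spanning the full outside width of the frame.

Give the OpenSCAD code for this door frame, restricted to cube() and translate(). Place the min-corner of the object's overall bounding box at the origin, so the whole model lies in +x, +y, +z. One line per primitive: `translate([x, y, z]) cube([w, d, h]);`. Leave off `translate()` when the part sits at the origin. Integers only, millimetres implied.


cube([55, 85, 2022]);
translate([849, 0, 0]) cube([55, 85, 2022]);
translate([0, 0, 2022]) cube([904, 85, 109]);


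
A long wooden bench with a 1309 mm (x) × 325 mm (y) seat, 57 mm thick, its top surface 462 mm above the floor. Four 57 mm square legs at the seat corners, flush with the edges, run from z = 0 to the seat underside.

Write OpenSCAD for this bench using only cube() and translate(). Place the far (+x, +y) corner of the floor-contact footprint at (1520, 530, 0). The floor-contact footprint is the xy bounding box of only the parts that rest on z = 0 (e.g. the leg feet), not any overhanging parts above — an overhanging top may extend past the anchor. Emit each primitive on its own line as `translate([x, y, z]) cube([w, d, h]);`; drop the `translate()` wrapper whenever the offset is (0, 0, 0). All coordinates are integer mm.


translate([211, 205, 405]) cube([1309, 325, 57]);
translate([211, 205, 0]) cube([57, 57, 405]);
translate([211, 473, 0]) cube([57, 57, 405]);
translate([1463, 205, 0]) cube([57, 57, 405]);
translate([1463, 473, 0]) cube([57, 57, 405]);


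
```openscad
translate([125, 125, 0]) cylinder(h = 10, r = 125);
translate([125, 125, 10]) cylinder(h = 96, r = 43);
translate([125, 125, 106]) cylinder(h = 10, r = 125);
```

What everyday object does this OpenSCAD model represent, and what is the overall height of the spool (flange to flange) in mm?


A spool. The overall height is 116 mm.

Three coaxial cylinders, large–small–large — a spool. Two 10 mm flanges and a 96 mm core give 10 + 96 + 10 = 116 mm.


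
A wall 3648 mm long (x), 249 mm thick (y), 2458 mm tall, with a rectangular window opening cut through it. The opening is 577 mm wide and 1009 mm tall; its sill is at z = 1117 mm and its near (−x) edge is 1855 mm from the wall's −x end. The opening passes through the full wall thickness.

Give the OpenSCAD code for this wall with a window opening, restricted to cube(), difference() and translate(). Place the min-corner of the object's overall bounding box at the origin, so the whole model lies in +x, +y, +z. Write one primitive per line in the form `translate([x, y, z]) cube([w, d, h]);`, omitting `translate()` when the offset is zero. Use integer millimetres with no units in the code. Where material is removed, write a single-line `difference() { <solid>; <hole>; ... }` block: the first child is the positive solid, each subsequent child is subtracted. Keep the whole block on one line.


difference() { cube([3648, 249, 2458]); translate([1855, 0, 1117]) cube([577, 249, 1009]); }


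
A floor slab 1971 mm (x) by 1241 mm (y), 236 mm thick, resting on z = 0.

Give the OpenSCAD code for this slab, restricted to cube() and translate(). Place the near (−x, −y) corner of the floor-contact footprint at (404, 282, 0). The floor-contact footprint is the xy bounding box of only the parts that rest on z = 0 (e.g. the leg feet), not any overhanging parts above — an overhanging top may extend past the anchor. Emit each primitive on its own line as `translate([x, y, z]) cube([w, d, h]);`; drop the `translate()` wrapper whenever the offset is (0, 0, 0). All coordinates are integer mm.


translate([404, 282, 0]) cube([1971, 1241, 236]);


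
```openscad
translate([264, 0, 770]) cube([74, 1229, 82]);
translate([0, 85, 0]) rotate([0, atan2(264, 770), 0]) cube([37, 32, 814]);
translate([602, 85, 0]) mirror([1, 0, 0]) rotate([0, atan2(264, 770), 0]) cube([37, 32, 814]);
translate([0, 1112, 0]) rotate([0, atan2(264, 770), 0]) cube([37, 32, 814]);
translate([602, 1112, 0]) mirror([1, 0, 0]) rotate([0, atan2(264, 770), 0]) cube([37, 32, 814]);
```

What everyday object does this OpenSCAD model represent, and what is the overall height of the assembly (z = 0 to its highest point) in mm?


A sawhorse. The overall height is 852 mm.

A beam across two mirrored pairs of raked legs — a sawhorse. The beam's underside is at z = 770 (matching the legs' vertical rise in atan2(264, 770)) and the beam is 82 mm tall, so its top is at 770 + 82 = 852 mm. The raked legs top out at the beam's underside, so that is the highest point.


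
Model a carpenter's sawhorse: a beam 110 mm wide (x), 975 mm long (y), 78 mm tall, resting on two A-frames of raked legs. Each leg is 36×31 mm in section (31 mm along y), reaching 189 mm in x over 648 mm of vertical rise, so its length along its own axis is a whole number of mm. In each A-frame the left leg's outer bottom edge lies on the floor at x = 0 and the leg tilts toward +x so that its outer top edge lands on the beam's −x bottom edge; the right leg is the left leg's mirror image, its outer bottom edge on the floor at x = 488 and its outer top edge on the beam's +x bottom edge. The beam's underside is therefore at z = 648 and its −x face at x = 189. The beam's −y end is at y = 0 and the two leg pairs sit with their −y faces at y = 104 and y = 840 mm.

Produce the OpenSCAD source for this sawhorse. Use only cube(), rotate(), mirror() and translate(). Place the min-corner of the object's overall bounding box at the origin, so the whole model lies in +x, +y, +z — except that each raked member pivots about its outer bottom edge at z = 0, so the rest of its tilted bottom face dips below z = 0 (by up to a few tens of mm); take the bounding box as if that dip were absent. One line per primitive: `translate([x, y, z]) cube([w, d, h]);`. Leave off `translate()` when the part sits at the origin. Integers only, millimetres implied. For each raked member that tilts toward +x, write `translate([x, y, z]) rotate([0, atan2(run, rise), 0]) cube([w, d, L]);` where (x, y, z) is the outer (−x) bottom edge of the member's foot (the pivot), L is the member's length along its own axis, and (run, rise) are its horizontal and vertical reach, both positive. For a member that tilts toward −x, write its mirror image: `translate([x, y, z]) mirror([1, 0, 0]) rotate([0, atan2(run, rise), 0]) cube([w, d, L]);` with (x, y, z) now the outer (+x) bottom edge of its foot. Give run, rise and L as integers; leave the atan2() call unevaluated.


translate([189, 0, 648]) cube([110, 975, 78]);
translate([0, 104, 0]) rotate([0, atan2(189, 648), 0]) cube([36, 31, 675]);
translate([488, 104, 0]) mirror([1, 0, 0]) rotate([0, atan2(189, 648), 0]) cube([36, 31, 675]);
translate([0, 840, 0]) rotate([0, atan2(189, 648), 0]) cube([36, 31, 675]);
translate([488, 840, 0]) mirror([1, 0, 0]) rotate([0, atan2(189, 648), 0]) cube([36, 31, 675]);


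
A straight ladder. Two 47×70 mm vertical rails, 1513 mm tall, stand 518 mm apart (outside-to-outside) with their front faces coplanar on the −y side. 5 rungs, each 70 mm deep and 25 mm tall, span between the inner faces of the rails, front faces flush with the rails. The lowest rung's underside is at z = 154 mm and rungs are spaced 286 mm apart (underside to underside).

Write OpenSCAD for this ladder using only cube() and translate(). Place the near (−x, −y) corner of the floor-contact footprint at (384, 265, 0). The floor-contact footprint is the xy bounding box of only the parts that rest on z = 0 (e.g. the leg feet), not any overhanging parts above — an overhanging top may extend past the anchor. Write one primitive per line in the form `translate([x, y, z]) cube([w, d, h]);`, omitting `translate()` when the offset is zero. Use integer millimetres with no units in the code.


translate([384, 265, 0]) cube([47, 70, 1513]);
translate([855, 265, 0]) cube([47, 70, 1513]);
translate([431, 265, 154]) cube([424, 70, 25]);
translate([431, 265, 440]) cube([424, 70, 25]);
translate([431, 265, 726]) cube([424, 70, 25]);
translate([431, 265, 1012]) cube([424, 70, 25]);
translate([431, 265, 1298]) cube([424, 70, 25]);


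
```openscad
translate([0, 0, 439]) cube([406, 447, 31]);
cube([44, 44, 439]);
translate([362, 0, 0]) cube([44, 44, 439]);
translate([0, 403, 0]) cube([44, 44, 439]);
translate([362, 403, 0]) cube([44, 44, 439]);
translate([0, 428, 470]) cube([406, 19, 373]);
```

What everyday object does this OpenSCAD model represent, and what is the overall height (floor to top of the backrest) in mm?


A chair. The overall height is 843 mm.

A slab on four corner posts with a tall panel at the back — a chair. The seat slab sits at z = 439 with thickness 31, and the 373 mm backrest starts at the seat top, so the overall height is 439 + 31 + 373 = 843 mm.


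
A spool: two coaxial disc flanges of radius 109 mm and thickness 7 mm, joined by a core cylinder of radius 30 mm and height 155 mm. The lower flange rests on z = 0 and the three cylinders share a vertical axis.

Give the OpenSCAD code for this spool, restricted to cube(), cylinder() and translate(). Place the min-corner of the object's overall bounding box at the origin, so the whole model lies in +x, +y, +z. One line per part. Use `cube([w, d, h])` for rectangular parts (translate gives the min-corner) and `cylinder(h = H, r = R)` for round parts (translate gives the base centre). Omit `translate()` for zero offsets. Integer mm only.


translate([109, 109, 0]) cylinder(h = 7, r = 109);
translate([109, 109, 7]) cylinder(h = 155, r = 30);
translate([109, 109, 162]) cylinder(h = 7, r = 109);


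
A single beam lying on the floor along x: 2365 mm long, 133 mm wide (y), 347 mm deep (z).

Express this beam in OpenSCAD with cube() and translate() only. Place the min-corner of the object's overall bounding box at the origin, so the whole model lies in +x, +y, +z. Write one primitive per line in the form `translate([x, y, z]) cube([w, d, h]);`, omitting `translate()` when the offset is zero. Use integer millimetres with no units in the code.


cube([2365, 133, 347]);


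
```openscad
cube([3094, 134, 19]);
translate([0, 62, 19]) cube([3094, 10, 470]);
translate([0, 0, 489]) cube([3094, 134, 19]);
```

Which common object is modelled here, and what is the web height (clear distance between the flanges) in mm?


An I-beam. The web height is 470 mm.

Two wide flanges with a thin centred web — an I-beam. Overall 508 mm minus two 19 mm flanges gives a web of 508 − 2·19 = 470 mm.


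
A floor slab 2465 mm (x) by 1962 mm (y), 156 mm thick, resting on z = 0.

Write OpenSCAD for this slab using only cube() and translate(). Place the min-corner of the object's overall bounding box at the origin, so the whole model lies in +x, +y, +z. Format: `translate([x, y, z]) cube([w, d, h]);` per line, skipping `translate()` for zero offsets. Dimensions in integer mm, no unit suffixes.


cube([2465, 1962, 156]);


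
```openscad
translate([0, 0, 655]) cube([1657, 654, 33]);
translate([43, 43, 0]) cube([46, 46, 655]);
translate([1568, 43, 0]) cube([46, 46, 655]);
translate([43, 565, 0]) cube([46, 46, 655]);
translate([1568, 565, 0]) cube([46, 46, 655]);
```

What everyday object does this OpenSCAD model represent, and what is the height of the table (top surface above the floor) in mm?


A table. The table height is 688 mm.

A 1657×654×33 slab sits at z = 655 on four 46 mm square posts — a table. The top surface is at 655 + 33 = 688 mm.


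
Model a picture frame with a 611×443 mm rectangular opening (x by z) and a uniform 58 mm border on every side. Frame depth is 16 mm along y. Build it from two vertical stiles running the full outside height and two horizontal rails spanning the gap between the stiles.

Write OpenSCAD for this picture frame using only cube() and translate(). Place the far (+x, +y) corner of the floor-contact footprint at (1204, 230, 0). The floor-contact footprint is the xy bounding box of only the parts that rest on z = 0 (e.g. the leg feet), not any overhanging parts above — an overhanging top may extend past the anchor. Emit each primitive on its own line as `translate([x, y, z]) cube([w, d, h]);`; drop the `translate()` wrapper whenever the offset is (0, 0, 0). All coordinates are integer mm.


translate([477, 214, 0]) cube([58, 16, 559]);
translate([1146, 214, 0]) cube([58, 16, 559]);
translate([535, 214, 0]) cube([611, 16, 58]);
translate([535, 214, 501]) cube([611, 16, 58]);


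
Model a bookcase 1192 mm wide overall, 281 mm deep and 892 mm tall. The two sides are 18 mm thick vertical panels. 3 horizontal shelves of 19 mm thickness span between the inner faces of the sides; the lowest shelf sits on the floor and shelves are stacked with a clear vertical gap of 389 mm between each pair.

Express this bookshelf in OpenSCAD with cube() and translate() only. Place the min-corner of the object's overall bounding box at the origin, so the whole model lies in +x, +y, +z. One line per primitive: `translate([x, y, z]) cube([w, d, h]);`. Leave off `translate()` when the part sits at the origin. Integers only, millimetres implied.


cube([18, 281, 892]);
translate([1174, 0, 0]) cube([18, 281, 892]);
translate([18, 0, 0]) cube([1156, 281, 19]);
translate([18, 0, 408]) cube([1156, 281, 19]);
translate([18, 0, 816]) cube([1156, 281, 19]);


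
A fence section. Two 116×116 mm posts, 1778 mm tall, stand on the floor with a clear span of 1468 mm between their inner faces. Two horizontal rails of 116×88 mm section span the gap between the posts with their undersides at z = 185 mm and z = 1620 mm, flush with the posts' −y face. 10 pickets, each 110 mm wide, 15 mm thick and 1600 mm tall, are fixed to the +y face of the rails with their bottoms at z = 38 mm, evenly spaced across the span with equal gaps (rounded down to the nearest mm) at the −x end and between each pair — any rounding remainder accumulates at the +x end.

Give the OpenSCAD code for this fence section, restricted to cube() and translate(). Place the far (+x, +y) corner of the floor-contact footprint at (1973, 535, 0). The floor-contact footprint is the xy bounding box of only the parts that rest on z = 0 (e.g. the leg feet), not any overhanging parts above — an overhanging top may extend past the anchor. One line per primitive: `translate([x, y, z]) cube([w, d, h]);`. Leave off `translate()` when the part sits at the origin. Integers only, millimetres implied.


translate([273, 419, 0]) cube([116, 116, 1778]);
translate([1857, 419, 0]) cube([116, 116, 1778]);
translate([389, 419, 185]) cube([1468, 116, 88]);
translate([389, 419, 1620]) cube([1468, 116, 88]);
translate([422, 535, 38]) cube([110, 15, 1600]);
translate([565, 535, 38]) cube([110, 15, 1600]);
translate([708, 535, 38]) cube([110, 15, 1600]);
translate([851, 535, 38]) cube([110, 15, 1600]);
translate([994, 535, 38]) cube([110, 15, 1600]);
translate([1137, 535, 38]) cube([110, 15, 1600]);
translate([1280, 535, 38]) cube([110, 15, 1600]);
translate([1423, 535, 38]) cube([110, 15, 1600]);
translate([1566, 535, 38]) cube([110, 15, 1600]);
translate([1709, 535, 38]) cube([110, 15, 1600]);


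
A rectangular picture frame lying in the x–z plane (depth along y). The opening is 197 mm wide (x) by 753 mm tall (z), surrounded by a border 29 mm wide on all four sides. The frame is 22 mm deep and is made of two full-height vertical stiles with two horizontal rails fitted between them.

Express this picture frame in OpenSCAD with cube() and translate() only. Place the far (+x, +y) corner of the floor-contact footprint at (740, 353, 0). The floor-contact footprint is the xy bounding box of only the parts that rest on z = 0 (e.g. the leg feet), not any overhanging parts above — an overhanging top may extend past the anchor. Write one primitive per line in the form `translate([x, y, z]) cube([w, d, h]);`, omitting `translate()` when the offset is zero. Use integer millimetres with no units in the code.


translate([485, 331, 0]) cube([29, 22, 811]);
translate([711, 331, 0]) cube([29, 22, 811]);
translate([514, 331, 0]) cube([197, 22, 29]);
translate([514, 331, 782]) cube([197, 22, 29]);


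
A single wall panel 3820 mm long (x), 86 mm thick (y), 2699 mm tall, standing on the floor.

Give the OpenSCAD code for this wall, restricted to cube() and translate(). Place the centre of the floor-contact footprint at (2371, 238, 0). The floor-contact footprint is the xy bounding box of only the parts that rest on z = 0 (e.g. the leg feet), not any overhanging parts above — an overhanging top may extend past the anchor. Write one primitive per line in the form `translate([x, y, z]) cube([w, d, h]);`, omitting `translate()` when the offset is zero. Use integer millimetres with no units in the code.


translate([461, 195, 0]) cube([3820, 86, 2699]);


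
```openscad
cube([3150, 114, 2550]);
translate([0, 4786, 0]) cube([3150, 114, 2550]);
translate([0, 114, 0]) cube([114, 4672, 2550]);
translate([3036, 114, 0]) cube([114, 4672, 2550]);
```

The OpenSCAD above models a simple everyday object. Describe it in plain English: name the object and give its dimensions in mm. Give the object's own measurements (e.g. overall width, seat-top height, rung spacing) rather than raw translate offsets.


The wall frame of a small rectangular building: four walls, each 2550 mm tall and 114 mm thick, enclosing a footprint 3150 mm (x) by 4900 mm (y) outside-to-outside, with no floor or roof. The front and back walls (the −y and +y sides) span the full width; the two side walls fit between them.


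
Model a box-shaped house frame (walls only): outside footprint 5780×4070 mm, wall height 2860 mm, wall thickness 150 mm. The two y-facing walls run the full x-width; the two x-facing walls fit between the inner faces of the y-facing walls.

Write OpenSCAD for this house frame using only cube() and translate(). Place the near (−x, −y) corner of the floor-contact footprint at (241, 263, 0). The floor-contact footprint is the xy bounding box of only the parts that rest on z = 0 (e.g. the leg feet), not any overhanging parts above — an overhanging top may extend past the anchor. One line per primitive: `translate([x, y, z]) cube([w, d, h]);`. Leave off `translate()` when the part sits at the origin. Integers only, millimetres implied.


translate([241, 263, 0]) cube([5780, 150, 2860]);
translate([241, 4183, 0]) cube([5780, 150, 2860]);
translate([241, 413, 0]) cube([150, 3770, 2860]);
translate([5871, 413, 0]) cube([150, 3770, 2860]);


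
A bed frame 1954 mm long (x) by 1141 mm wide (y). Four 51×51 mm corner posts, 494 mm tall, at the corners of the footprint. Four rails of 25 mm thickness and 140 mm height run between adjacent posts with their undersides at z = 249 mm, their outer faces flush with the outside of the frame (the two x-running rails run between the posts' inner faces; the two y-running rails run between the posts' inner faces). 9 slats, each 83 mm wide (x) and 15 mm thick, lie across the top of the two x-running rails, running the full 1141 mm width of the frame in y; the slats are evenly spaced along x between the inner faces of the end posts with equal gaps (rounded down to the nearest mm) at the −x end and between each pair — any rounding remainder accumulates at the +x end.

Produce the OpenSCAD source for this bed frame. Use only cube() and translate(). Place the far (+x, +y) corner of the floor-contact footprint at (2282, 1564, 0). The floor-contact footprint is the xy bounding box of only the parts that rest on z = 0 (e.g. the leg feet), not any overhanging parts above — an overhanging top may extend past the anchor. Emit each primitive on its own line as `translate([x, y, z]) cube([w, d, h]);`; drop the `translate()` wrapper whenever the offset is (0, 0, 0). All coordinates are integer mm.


translate([328, 423, 0]) cube([51, 51, 494]);
translate([328, 1513, 0]) cube([51, 51, 494]);
translate([2231, 423, 0]) cube([51, 51, 494]);
translate([2231, 1513, 0]) cube([51, 51, 494]);
translate([379, 423, 249]) cube([1852, 25, 140]);
translate([379, 1539, 249]) cube([1852, 25, 140]);
translate([328, 474, 249]) cube([25, 1039, 140]);
translate([2257, 474, 249]) cube([25, 1039, 140]);
translate([489, 423, 389]) cube([83, 1141, 15]);
translate([682, 423, 389]) cube([83, 1141, 15]);
translate([875, 423, 389]) cube([83, 1141, 15]);
translate([1068, 423, 389]) cube([83, 1141, 15]);
translate([1261, 423, 389]) cube([83, 1141, 15]);
translate([1454, 423, 389]) cube([83, 1141, 15]);
translate([1647, 423, 389]) cube([83, 1141, 15]);
translate([1840, 423, 389]) cube([83, 1141, 15]);
translate([2033, 423, 389]) cube([83, 1141, 15]);


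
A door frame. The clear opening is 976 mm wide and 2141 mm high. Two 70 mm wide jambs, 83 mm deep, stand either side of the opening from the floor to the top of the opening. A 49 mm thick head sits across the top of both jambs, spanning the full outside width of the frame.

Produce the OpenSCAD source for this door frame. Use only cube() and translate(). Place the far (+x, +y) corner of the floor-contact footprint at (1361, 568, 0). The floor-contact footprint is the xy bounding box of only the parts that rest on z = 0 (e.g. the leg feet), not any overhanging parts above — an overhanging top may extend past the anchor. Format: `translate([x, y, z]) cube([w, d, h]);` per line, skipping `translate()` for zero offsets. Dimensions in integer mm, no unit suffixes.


translate([245, 485, 0]) cube([70, 83, 2141]);
translate([1291, 485, 0]) cube([70, 83, 2141]);
translate([245, 485, 2141]) cube([1116, 83, 49]);


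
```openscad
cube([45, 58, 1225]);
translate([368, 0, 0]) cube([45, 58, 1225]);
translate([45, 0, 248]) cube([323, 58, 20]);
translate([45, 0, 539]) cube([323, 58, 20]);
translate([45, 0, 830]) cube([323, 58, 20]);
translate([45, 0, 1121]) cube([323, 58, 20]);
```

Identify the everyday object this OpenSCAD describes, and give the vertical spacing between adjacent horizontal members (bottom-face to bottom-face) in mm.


A ladder. The rung spacing is 291 mm.

Two tall 45×58 posts with 4 short bars between them — a ladder. Adjacent rungs sit at z = 248 and z = 539, so the spacing is 539 − 248 = 291 mm.


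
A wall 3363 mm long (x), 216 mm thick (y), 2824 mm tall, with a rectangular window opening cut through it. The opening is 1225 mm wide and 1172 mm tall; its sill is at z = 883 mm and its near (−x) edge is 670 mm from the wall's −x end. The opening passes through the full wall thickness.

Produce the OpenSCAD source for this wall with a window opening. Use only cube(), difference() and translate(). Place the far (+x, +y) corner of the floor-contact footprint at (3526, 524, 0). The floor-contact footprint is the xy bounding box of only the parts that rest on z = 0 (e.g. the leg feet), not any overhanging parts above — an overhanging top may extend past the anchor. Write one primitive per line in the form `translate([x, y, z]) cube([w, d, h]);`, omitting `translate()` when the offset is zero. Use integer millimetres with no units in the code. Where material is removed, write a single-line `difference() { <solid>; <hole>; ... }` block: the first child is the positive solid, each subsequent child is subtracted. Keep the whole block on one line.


difference() { translate([163, 308, 0]) cube([3363, 216, 2824]); translate([833, 308, 883]) cube([1225, 216, 1172]); }


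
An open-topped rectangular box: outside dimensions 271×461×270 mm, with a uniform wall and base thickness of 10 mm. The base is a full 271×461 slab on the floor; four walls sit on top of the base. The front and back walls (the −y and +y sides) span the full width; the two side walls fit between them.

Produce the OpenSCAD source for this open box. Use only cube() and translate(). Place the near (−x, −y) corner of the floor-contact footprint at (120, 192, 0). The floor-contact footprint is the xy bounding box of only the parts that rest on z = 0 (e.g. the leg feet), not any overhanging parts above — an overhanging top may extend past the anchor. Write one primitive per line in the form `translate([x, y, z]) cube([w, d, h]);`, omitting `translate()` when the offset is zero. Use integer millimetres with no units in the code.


translate([120, 192, 0]) cube([271, 461, 10]);
translate([120, 192, 10]) cube([271, 10, 260]);
translate([120, 643, 10]) cube([271, 10, 260]);
translate([120, 202, 10]) cube([10, 441, 260]);
translate([381, 202, 10]) cube([10, 441, 260]);


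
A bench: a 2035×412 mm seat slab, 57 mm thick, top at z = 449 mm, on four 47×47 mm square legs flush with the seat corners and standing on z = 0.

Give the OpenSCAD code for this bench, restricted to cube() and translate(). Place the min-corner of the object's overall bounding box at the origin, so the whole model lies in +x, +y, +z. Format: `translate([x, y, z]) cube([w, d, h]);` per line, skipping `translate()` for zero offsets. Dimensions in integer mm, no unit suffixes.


// leg_h = 449 − 57 = 392
translate([0, 0, 392]) cube([2035, 412, 57]);
cube([47, 47, 392]);
translate([0, 365, 0]) cube([47, 47, 392]);
translate([1988, 0, 0]) cube([47, 47, 392]);
translate([1988, 365, 0]) cube([47, 47, 392]);


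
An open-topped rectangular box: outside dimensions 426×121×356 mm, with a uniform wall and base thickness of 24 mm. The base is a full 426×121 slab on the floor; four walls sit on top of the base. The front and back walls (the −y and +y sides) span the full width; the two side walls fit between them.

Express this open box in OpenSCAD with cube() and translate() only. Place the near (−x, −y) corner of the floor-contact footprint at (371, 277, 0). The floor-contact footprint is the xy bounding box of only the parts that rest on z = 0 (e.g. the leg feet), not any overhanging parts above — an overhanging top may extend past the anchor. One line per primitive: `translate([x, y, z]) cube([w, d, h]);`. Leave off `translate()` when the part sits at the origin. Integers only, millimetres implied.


translate([371, 277, 0]) cube([426, 121, 24]);
translate([371, 277, 24]) cube([426, 24, 332]);
translate([371, 374, 24]) cube([426, 24, 332]);
translate([371, 301, 24]) cube([24, 73, 332]);
translate([773, 301, 24]) cube([24, 73, 332]);


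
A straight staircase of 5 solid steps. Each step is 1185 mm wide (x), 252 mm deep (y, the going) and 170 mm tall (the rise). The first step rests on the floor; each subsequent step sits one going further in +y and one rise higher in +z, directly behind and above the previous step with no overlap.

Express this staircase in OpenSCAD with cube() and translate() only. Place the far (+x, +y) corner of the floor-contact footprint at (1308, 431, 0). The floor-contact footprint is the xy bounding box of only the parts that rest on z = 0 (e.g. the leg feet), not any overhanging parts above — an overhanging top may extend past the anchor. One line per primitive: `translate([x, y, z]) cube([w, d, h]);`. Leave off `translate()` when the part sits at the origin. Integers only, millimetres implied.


translate([123, 179, 0]) cube([1185, 252, 170]);
translate([123, 431, 170]) cube([1185, 252, 170]);
translate([123, 683, 340]) cube([1185, 252, 170]);
translate([123, 935, 510]) cube([1185, 252, 170]);
translate([123, 1187, 680]) cube([1185, 252, 170]);


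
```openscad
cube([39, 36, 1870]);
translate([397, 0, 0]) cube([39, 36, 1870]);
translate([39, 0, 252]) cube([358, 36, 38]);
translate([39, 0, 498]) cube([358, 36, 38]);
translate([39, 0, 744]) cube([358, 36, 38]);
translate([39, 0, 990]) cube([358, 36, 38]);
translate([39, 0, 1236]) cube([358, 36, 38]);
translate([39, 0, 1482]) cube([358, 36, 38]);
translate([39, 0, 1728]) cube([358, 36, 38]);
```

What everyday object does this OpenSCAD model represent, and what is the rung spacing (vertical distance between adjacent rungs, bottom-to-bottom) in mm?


A ladder. The rung spacing is 246 mm.

Two tall 39×36 posts with 7 short bars between them — a ladder. Adjacent rungs sit at z = 252 and z = 498, so the spacing is 498 − 252 = 246 mm.


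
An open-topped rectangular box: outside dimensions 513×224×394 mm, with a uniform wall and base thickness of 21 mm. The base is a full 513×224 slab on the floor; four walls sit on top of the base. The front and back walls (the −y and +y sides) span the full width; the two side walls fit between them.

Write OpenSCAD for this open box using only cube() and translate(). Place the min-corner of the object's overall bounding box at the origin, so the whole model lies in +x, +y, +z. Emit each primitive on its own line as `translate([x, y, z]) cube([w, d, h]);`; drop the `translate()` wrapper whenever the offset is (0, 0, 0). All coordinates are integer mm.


cube([513, 224, 21]);
translate([0, 0, 21]) cube([513, 21, 373]);
translate([0, 203, 21]) cube([513, 21, 373]);
translate([0, 21, 21]) cube([21, 182, 373]);
translate([492, 21, 21]) cube([21, 182, 373]);


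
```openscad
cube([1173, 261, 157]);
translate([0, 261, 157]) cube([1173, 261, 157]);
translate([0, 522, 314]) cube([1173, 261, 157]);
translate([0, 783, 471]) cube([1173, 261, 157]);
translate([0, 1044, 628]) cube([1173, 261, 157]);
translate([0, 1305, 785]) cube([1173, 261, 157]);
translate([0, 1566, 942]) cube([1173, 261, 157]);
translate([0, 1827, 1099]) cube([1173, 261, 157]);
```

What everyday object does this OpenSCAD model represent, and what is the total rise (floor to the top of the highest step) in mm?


A staircase. The total rise is 1256 mm.

8 identical blocks, each offset up and back from the previous — a staircase. Each step is 157 mm tall and there are 8 of them, so the total rise is 8 × 157 = 1256 mm.


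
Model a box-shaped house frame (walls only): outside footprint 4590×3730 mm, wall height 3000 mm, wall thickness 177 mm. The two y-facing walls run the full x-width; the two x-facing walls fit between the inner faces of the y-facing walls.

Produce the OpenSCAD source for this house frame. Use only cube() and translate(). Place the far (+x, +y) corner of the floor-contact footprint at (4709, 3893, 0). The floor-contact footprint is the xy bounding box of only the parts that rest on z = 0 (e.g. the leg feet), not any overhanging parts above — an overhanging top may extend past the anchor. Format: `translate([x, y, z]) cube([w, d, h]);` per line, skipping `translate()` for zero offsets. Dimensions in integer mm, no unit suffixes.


translate([119, 163, 0]) cube([4590, 177, 3000]);
translate([119, 3716, 0]) cube([4590, 177, 3000]);
translate([119, 340, 0]) cube([177, 3376, 3000]);
translate([4532, 340, 0]) cube([177, 3376, 3000]);


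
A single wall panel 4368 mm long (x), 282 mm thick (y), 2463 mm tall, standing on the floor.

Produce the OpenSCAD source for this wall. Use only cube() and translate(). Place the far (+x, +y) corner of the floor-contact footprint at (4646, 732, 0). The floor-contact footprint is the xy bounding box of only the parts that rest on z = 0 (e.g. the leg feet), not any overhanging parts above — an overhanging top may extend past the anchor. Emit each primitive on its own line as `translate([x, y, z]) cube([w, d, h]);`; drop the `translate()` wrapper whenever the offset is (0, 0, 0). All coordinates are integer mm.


translate([278, 450, 0]) cube([4368, 282, 2463]);
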